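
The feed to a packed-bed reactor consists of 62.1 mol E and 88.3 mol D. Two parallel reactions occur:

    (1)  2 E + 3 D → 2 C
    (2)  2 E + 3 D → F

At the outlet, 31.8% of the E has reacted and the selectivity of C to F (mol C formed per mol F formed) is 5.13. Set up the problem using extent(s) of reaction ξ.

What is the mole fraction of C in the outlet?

0.12

Conversion of E: E consumed = 0.318 × 62.1 = 19.75 mol = 2ξ₁ + 2ξ₂.
Selectivity: 2ξ₁ / (1ξ₂) = 5.13 → ξ₁ = 2.565 ξ₂.
Substitute: (2·2.565 + 2) ξ₂ = 19.75 → ξ₂ = 2.77 mol, ξ₁ = 7.104 mol.
Outlet amounts (n = n₀ + Σ ν·ξ):
  E: 62.1 − 2(7.104) − 2(2.77) = 42.35
  D: 88.3 − 3(7.104) − 3(2.77) = 58.68
  C: 0 + 2(7.104) = 14.21
  F: 0 + 1(2.77) = 2.77
Total out = 118 mol; y_C = 14.21 / 118 = 0.1204.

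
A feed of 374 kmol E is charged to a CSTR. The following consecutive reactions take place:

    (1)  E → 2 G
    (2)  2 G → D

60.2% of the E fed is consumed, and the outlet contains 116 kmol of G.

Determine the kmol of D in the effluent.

Conversion of E: E consumed = 1ξ₁ = 0.602 × 374 → ξ₁ = 225.1 kmol.
G balance: n_G = 0 + 2ξ₁ − 2ξ₂ = 116 → ξ₂ = (2·225.1 − 116)/2 = 167.1 kmol.
Outlet amounts (n = n₀ + Σ ν·ξ):
  E: 374 − 1(225.1) = 148.9
  G: 0 + 2(225.1) − 2(167.1) = 116
  D: 0 + 1(167.1) = 167.1

167 kmol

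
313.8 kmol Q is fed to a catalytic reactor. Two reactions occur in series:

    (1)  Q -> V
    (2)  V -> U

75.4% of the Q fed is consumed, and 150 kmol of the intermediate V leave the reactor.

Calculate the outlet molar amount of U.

86.6 kmol

Conversion of Q: Q consumed = 1ξ₁ = 0.754 × 313.8 → ξ₁ = 236.6 kmol.
V balance: n_V = 0 + 1ξ₁ − 1ξ₂ = 150 → ξ₂ = (1·236.6 − 150)/1 = 86.61 kmol.
Outlet amounts (n = n₀ + Σ ν·ξ):
  Q: 313.8 − 1(236.6) = 77.19
  V: 0 + 1(236.6) − 1(86.61) = 150
  U: 0 + 1(86.61) = 86.61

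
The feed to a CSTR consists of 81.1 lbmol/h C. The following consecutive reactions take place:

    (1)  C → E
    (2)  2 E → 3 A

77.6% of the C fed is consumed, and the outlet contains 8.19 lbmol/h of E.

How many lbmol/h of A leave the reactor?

82.1 lbmol/h

Conversion of C: C consumed = 1ξ₁ = 0.776 × 81.1 → ξ₁ = 62.93 lbmol/h.
E balance: n_E = 0 + 1ξ₁ − 2ξ₂ = 8.19 → ξ₂ = (1·62.93 − 8.19)/2 = 27.37 lbmol/h.
Outlet amounts (n = n₀ + Σ ν·ξ):
  C: 81.1 − 1(62.93) = 18.17
  E: 0 + 1(62.93) − 2(27.37) = 8.19
  A: 0 + 3(27.37) = 82.12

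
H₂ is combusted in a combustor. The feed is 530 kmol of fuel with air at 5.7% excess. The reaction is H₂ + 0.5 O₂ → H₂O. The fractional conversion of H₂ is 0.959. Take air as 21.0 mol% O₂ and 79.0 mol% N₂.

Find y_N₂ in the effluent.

0.655

Stoichiometric O₂ = 0.5 × 530 = 265 kmol; O₂ fed = 265 × 1.057 = 280.1 kmol.
N₂ fed = 280.1 × 79/21 = 1054 kmol.
Fuel reacted = 0.959 × 530 → ξ = 508.3 kmol.
Outlet (n = n₀ + ν ξ):
  H₂: 530 − 1(508.3) = 21.73
  O₂: 280.1 − 0.5(508.3) = 25.97
  N₂: 1054 (inert)
  H₂O: 0 + 1(508.3) = 508.3
Total out = 1610 kmol; y_N₂ = 1054 / 1610 = 0.6546.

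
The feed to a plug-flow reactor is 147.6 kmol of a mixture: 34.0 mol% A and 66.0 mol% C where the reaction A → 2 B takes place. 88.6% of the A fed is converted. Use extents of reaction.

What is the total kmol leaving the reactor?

A reacted = 0.886 × 50.18 = 44.46 kmol; ν_A = −1, so ξ = 44.46/1 = 44.46 kmol.
Outlet amounts (n = n₀ + ν ξ):
  A: 50.18 − 1(44.46) = 5.721
  B: 0 + 2(44.46) = 88.93
  C: 97.42 (inert)
Total out = 5.721 + 88.93 + 97.42 = 192.1 kmol.

192 kmol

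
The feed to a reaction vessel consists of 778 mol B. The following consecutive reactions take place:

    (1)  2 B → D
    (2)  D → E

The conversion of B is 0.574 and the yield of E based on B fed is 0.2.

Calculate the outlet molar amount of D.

67.7 mol

Conversion of B: B consumed = 2ξ₁ = 0.574 × 778 → ξ₁ = 223.3 mol.
Yield of E: 1ξ₂ / 778 = 0.2 → ξ₂ = 155.6 mol.
Outlet amounts (n = n₀ + Σ ν·ξ):
  B: 778 − 2(223.3) = 331.4
  D: 0 + 1(223.3) − 1(155.6) = 67.69
  E: 0 + 1(155.6) = 155.6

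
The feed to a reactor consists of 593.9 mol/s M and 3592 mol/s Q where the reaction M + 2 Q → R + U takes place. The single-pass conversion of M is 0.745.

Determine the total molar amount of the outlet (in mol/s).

3740 mol/s

M reacted = 0.745 × 593.9 = 442.5 mol/s; ν_M = −1, so ξ = 442.5/1 = 442.5 mol/s.
Outlet amounts (n = n₀ + ν ξ):
  M: 593.9 − 1(442.5) = 151.4
  Q: 3592 − 2(442.5) = 2707
  R: 0 + 1(442.5) = 442.5
  U: 0 + 1(442.5) = 442.5
Total out = 151.4 + 2707 + 442.5 + 442.5 = 3743 mol/s.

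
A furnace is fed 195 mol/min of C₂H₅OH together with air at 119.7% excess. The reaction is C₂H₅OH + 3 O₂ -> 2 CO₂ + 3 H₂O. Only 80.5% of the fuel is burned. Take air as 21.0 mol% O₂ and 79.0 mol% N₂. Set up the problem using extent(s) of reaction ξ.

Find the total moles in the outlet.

6470 mol/min

Stoichiometric O₂ = 3 × 195 = 585 mol/min; O₂ fed = 585 × 2.197 = 1285 mol/min.
N₂ fed = 1285 × 79/21 = 4835 mol/min.
Fuel reacted = 0.805 × 195 → ξ = 157 mol/min.
Outlet (n = n₀ + ν ξ):
  C₂H₅OH: 195 − 1(157) = 38.02
  O₂: 1285 − 3(157) = 814.3
  N₂: 4835 (inert)
  CO₂: 0 + 2(157) = 314
  H₂O: 0 + 3(157) = 470.9
Total out = 38.02 + 814.3 + 4835 + 314 + 470.9 = 6472 mol/min.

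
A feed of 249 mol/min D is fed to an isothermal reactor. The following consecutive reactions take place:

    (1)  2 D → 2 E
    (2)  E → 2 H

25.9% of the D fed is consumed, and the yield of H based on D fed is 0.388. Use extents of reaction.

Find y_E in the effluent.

0.0544

Conversion of D: D consumed = 2ξ₁ = 0.259 × 249 → ξ₁ = 32.25 mol/min.
Yield of H: 2ξ₂ / 249 = 0.388 → ξ₂ = 48.31 mol/min.
Outlet amounts (n = n₀ + Σ ν·ξ):
  D: 249 − 2(32.25) = 184.5
  E: 0 + 2(32.25) − 1(48.31) = 16.18
  H: 0 + 2(48.31) = 96.61
Total out = 297.3 mol/min; y_E = 16.18 / 297.3 = 0.05444.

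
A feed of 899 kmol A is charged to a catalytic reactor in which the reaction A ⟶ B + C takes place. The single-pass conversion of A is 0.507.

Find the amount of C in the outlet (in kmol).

456 kmol

A reacted = 0.507 × 899 = 455.8 kmol; ν_A = −1, so ξ = 455.8/1 = 455.8 kmol.
Outlet amounts (n = n₀ + ν ξ):
  A: 899 − 1(455.8) = 443.2
  B: 0 + 1(455.8) = 455.8
  C: 0 + 1(455.8) = 455.8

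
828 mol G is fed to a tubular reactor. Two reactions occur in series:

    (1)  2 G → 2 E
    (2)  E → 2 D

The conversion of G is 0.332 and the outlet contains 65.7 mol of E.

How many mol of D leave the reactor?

Conversion of G: G consumed = 2ξ₁ = 0.332 × 828 → ξ₁ = 137.4 mol.
E balance: n_E = 0 + 2ξ₁ − 1ξ₂ = 65.7 → ξ₂ = (2·137.4 − 65.7)/1 = 209.2 mol.
Outlet amounts (n = n₀ + Σ ν·ξ):
  G: 828 − 2(137.4) = 553.1
  E: 0 + 2(137.4) − 1(209.2) = 65.7
  D: 0 + 2(209.2) = 418.4

418 mol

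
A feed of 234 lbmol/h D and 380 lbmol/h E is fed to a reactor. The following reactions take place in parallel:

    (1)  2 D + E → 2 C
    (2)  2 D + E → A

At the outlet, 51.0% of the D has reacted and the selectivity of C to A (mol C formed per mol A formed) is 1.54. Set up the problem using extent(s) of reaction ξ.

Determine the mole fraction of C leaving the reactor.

Conversion of D: D consumed = 0.51 × 234 = 119.3 lbmol/h = 2ξ₁ + 2ξ₂.
Selectivity: 2ξ₁ / (1ξ₂) = 1.54 → ξ₁ = 0.77 ξ₂.
Substitute: (2·0.77 + 2) ξ₂ = 119.3 → ξ₂ = 33.71 lbmol/h, ξ₁ = 25.96 lbmol/h.
Outlet amounts (n = n₀ + Σ ν·ξ):
  D: 234 − 2(25.96) − 2(33.71) = 114.7
  E: 380 − 1(25.96) − 1(33.71) = 320.3
  C: 0 + 2(25.96) = 51.92
  A: 0 + 1(33.71) = 33.71
Total out = 520.6 lbmol/h; y_C = 51.92 / 520.6 = 0.09972.

0.0997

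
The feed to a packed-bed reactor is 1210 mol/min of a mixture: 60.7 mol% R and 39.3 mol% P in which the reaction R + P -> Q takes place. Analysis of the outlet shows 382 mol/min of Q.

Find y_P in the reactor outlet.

0.113

For Q: n = n₀ + 1ξ → 382 = 0 + 1ξ, giving ξ = 382 mol/min.
Outlet amounts (n = n₀ + ν ξ):
  R: 734.5 − 1(382) = 352.5
  P: 475.5 − 1(382) = 93.53
  Q: 0 + 1(382) = 382
Total out = 828 mol/min; y_P = 93.53 / 828 = 0.113.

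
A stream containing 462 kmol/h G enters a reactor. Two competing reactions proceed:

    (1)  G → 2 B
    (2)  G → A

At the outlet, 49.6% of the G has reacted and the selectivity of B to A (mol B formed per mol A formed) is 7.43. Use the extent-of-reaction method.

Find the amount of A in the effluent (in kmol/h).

Conversion of G: G consumed = 0.496 × 462 = 229.2 kmol/h = 1ξ₁ + 1ξ₂.
Selectivity: 2ξ₁ / (1ξ₂) = 7.43 → ξ₁ = 3.715 ξ₂.
Substitute: (1·3.715 + 1) ξ₂ = 229.2 → ξ₂ = 48.6 kmol/h, ξ₁ = 180.6 kmol/h.
Outlet amounts (n = n₀ + Σ ν·ξ):
  G: 462 − 1(180.6) − 1(48.6) = 232.8
  B: 0 + 2(180.6) = 361.1
  A: 0 + 1(48.6) = 48.6

48.6 kmol/h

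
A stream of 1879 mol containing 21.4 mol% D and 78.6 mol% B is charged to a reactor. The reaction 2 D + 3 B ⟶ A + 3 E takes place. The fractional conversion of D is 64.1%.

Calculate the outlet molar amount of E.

387 mol

D reacted = 0.641 × 402.1 = 257.7 mol; ν_D = −2, so ξ = 257.7/2 = 128.9 mol.
Outlet amounts (n = n₀ + ν ξ):
  D: 402.1 − 2(128.9) = 144.4
  B: 1477 − 3(128.9) = 1090
  A: 0 + 1(128.9) = 128.9
  E: 0 + 3(128.9) = 386.6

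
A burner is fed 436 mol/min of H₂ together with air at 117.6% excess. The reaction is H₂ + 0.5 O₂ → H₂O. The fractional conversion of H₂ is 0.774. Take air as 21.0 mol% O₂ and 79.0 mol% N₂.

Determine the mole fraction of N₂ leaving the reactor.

0.706

Stoichiometric O₂ = 0.5 × 436 = 218 mol/min; O₂ fed = 218 × 2.176 = 474.4 mol/min.
N₂ fed = 474.4 × 79/21 = 1785 mol/min.
Fuel reacted = 0.774 × 436 → ξ = 337.5 mol/min.
Outlet (n = n₀ + ν ξ):
  H₂: 436 − 1(337.5) = 98.54
  O₂: 474.4 − 0.5(337.5) = 305.6
  N₂: 1785 (inert)
  H₂O: 0 + 1(337.5) = 337.5
Total out = 2526 mol/min; y_N₂ = 1785 / 2526 = 0.7064.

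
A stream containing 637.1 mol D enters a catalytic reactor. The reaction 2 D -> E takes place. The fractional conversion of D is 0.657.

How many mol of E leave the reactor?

209 mol

D reacted = 0.657 × 637.1 = 418.6 mol; ν_D = −2, so ξ = 418.6/2 = 209.3 mol.
Outlet amounts (n = n₀ + ν ξ):
  D: 637.1 − 2(209.3) = 218.5
  E: 0 + 1(209.3) = 209.3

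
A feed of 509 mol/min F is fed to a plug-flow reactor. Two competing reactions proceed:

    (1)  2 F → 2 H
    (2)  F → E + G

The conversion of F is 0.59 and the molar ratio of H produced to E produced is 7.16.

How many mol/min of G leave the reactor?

Conversion of F: F consumed = 0.59 × 509 = 300.3 mol/min = 2ξ₁ + 1ξ₂.
Selectivity: 2ξ₁ / (1ξ₂) = 7.16 → ξ₁ = 3.58 ξ₂.
Substitute: (2·3.58 + 1) ξ₂ = 300.3 → ξ₂ = 36.8 mol/min, ξ₁ = 131.8 mol/min.
Outlet amounts (n = n₀ + Σ ν·ξ):
  F: 509 − 2(131.8) − 1(36.8) = 208.7
  H: 0 + 2(131.8) = 263.5
  E: 0 + 1(36.8) = 36.8
  G: 0 + 1(36.8) = 36.8

36.8 mol/min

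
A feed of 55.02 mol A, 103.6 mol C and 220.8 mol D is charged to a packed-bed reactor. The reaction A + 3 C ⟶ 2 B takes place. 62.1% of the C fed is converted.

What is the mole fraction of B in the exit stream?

0.127

C reacted = 0.621 × 103.6 = 64.34 mol; ν_C = −3, so ξ = 64.34/3 = 21.45 mol.
Outlet amounts (n = n₀ + ν ξ):
  A: 55.02 − 1(21.45) = 33.57
  C: 103.6 − 3(21.45) = 39.26
  B: 0 + 2(21.45) = 42.89
  D: 220.8 (inert)
Total out = 336.5 mol; y_B = 42.89 / 336.5 = 0.1274.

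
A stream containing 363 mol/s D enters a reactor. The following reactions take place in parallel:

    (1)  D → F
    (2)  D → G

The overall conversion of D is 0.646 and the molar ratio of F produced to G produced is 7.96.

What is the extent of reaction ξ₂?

ξ₂ = 26.2 mol/s

Conversion of D: D consumed = 0.646 × 363 = 234.5 mol/s = 1ξ₁ + 1ξ₂.
Selectivity: 1ξ₁ / (1ξ₂) = 7.96 → ξ₁ = 7.96 ξ₂.
Substitute: (1·7.96 + 1) ξ₂ = 234.5 → ξ₂ = 26.17 mol/s, ξ₁ = 208.3 mol/s.
Outlet amounts (n = n₀ + Σ ν·ξ):
  D: 363 − 1(208.3) − 1(26.17) = 128.5
  F: 0 + 1(208.3) = 208.3
  G: 0 + 1(26.17) = 26.17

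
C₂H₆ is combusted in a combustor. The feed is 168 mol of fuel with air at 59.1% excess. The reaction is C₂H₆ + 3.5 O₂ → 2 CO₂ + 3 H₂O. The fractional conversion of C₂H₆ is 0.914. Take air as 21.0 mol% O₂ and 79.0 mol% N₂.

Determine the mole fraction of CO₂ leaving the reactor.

Stoichiometric O₂ = 3.5 × 168 = 588 mol; O₂ fed = 588 × 1.591 = 935.5 mol.
N₂ fed = 935.5 × 79/21 = 3519 mol.
Fuel reacted = 0.914 × 168 → ξ = 153.6 mol.
Outlet (n = n₀ + ν ξ):
  C₂H₆: 168 − 1(153.6) = 14.45
  O₂: 935.5 − 3.5(153.6) = 398.1
  N₂: 3519 (inert)
  CO₂: 0 + 2(153.6) = 307.1
  H₂O: 0 + 3(153.6) = 460.7
Total out = 4700 mol; y_CO₂ = 307.1 / 4700 = 0.06535.

0.0653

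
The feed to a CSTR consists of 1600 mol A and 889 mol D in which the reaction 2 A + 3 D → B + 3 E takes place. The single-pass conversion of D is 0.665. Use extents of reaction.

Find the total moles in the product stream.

D reacted = 0.665 × 889 = 591.2 mol; ν_D = −3, so ξ = 591.2/3 = 197.1 mol.
Outlet amounts (n = n₀ + ν ξ):
  A: 1600 − 2(197.1) = 1206
  D: 889 − 3(197.1) = 297.8
  B: 0 + 1(197.1) = 197.1
  E: 0 + 3(197.1) = 591.2
Total out = 1206 + 297.8 + 197.1 + 591.2 = 2292 mol.

2290 mol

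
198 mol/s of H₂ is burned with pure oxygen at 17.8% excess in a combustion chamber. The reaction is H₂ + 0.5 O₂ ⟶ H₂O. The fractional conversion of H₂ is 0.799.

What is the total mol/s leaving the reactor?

236 mol/s

Stoichiometric O₂ = 0.5 × 198 = 99 mol/s; O₂ fed = 99 × 1.178 = 116.6 mol/s.
Fuel reacted = 0.799 × 198 → ξ = 158.2 mol/s.
Outlet (n = n₀ + ν ξ):
  H₂: 198 − 1(158.2) = 39.8
  O₂: 116.6 − 0.5(158.2) = 37.52
  H₂O: 0 + 1(158.2) = 158.2
Total out = 39.8 + 37.52 + 158.2 = 235.5 mol/s.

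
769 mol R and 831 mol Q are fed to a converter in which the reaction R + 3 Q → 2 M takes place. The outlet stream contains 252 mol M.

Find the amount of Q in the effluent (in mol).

For M: n = n₀ + 2ξ → 252 = 0 + 2ξ, giving ξ = 126 mol.
Outlet amounts (n = n₀ + ν ξ):
  R: 769 − 1(126) = 643
  Q: 831 − 3(126) = 453
  M: 0 + 2(126) = 252

453 mol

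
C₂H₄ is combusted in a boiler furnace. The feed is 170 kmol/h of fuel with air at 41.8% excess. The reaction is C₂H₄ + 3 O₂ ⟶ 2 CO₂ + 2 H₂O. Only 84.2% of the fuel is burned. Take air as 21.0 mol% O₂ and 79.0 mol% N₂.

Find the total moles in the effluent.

Stoichiometric O₂ = 3 × 170 = 510 kmol/h; O₂ fed = 510 × 1.418 = 723.2 kmol/h.
N₂ fed = 723.2 × 79/21 = 2721 kmol/h.
Fuel reacted = 0.842 × 170 → ξ = 143.1 kmol/h.
Outlet (n = n₀ + ν ξ):
  C₂H₄: 170 − 1(143.1) = 26.86
  O₂: 723.2 − 3(143.1) = 293.8
  N₂: 2721 (inert)
  CO₂: 0 + 2(143.1) = 286.3
  H₂O: 0 + 2(143.1) = 286.3
Total out = 26.86 + 293.8 + 2721 + 286.3 + 286.3 = 3614 kmol/h.

3610 kmol/h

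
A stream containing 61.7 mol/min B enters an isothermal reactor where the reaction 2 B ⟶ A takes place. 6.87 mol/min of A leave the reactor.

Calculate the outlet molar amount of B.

48 mol/min

For A: n = n₀ + 1ξ → 6.87 = 0 + 1ξ, giving ξ = 6.87 mol/min.
Outlet amounts (n = n₀ + ν ξ):
  B: 61.7 − 2(6.87) = 47.96
  A: 0 + 1(6.87) = 6.87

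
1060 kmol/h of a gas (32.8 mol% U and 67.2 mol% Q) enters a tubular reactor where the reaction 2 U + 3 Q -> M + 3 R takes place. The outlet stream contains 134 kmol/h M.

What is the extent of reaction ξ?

For M: n = n₀ + 1ξ → 134 = 0 + 1ξ, giving ξ = 134 kmol/h.
Outlet amounts (n = n₀ + ν ξ):
  U: 347.7 − 2(134) = 79.68
  Q: 712.3 − 3(134) = 310.3
  M: 0 + 1(134) = 134
  R: 0 + 3(134) = 402

ξ = 134 kmol/h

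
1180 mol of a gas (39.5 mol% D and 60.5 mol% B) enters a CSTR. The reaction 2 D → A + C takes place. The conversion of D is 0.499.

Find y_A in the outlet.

D reacted = 0.499 × 466.1 = 232.6 mol; ν_D = −2, so ξ = 232.6/2 = 116.3 mol.
Outlet amounts (n = n₀ + ν ξ):
  D: 466.1 − 2(116.3) = 233.5
  A: 0 + 1(116.3) = 116.3
  C: 0 + 1(116.3) = 116.3
  B: 713.9 (inert)
Total out = 1180 mol; y_A = 116.3 / 1180 = 0.09855.

0.0986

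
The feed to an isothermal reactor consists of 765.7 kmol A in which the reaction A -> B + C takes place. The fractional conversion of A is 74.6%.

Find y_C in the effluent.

0.427

A reacted = 0.746 × 765.7 = 571.2 kmol; ν_A = −1, so ξ = 571.2/1 = 571.2 kmol.
Outlet amounts (n = n₀ + ν ξ):
  A: 765.7 − 1(571.2) = 194.5
  B: 0 + 1(571.2) = 571.2
  C: 0 + 1(571.2) = 571.2
Total out = 1337 kmol; y_C = 571.2 / 1337 = 0.4273.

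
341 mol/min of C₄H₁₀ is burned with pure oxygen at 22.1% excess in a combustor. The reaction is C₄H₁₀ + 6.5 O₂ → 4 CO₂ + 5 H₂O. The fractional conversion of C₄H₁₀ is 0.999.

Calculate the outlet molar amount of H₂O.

1700 mol/min

Stoichiometric O₂ = 6.5 × 341 = 2216 mol/min; O₂ fed = 2216 × 1.221 = 2706 mol/min.
Fuel reacted = 0.999 × 341 → ξ = 340.7 mol/min.
Outlet (n = n₀ + ν ξ):
  C₄H₁₀: 341 − 1(340.7) = 0.341
  O₂: 2706 − 6.5(340.7) = 492.1
  CO₂: 0 + 4(340.7) = 1363
  H₂O: 0 + 5(340.7) = 1703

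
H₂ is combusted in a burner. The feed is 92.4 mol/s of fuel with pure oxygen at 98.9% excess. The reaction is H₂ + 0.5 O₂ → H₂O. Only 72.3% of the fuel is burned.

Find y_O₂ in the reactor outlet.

Stoichiometric O₂ = 0.5 × 92.4 = 46.2 mol/s; O₂ fed = 46.2 × 1.989 = 91.89 mol/s.
Fuel reacted = 0.723 × 92.4 → ξ = 66.81 mol/s.
Outlet (n = n₀ + ν ξ):
  H₂: 92.4 − 1(66.81) = 25.59
  O₂: 91.89 − 0.5(66.81) = 58.49
  H₂O: 0 + 1(66.81) = 66.81
Total out = 150.9 mol/s; y_O₂ = 58.49 / 150.9 = 0.3876.

0.388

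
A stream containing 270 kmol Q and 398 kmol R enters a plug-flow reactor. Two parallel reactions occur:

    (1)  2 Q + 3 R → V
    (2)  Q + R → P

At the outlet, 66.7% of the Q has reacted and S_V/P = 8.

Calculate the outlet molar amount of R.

Conversion of Q: Q consumed = 0.667 × 270 = 180.1 kmol = 2ξ₁ + 1ξ₂.
Selectivity: 1ξ₁ / (1ξ₂) = 8 → ξ₁ = 8 ξ₂.
Substitute: (2·8 + 1) ξ₂ = 180.1 → ξ₂ = 10.59 kmol, ξ₁ = 84.75 kmol.
Outlet amounts (n = n₀ + Σ ν·ξ):
  Q: 270 − 2(84.75) − 1(10.59) = 89.91
  R: 398 − 3(84.75) − 1(10.59) = 133.2
  V: 0 + 1(84.75) = 84.75
  P: 0 + 1(10.59) = 10.59

133 kmol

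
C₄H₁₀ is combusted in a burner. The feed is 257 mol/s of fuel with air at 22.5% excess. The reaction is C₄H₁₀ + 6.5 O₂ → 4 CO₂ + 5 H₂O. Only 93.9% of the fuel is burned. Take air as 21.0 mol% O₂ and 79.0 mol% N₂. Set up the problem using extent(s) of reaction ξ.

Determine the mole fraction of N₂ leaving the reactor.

0.743

Stoichiometric O₂ = 6.5 × 257 = 1670 mol/s; O₂ fed = 1670 × 1.225 = 2046 mol/s.
N₂ fed = 2046 × 79/21 = 7698 mol/s.
Fuel reacted = 0.939 × 257 → ξ = 241.3 mol/s.
Outlet (n = n₀ + ν ξ):
  C₄H₁₀: 257 − 1(241.3) = 15.68
  O₂: 2046 − 6.5(241.3) = 477.8
  N₂: 7698 (inert)
  CO₂: 0 + 4(241.3) = 965.3
  H₂O: 0 + 5(241.3) = 1207
Total out = 10360 mol/s; y_N₂ = 7698 / 10360 = 0.7428.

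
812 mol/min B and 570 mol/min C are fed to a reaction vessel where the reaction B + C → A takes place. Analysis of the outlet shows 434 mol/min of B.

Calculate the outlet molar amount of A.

378 mol/min

For B: n = n₀ − 1ξ → 434 = 812 − 1ξ, giving ξ = 378 mol/min.
Outlet amounts (n = n₀ + ν ξ):
  B: 812 − 1(378) = 434
  C: 570 − 1(378) = 192
  A: 0 + 1(378) = 378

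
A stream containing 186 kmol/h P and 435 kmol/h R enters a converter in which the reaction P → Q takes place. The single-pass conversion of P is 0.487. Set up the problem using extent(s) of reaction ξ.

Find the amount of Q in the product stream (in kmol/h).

90.6 kmol/h

P reacted = 0.487 × 186 = 90.58 kmol/h; ν_P = −1, so ξ = 90.58/1 = 90.58 kmol/h.
Outlet amounts (n = n₀ + ν ξ):
  P: 186 − 1(90.58) = 95.42
  Q: 0 + 1(90.58) = 90.58
  R: 435 (inert)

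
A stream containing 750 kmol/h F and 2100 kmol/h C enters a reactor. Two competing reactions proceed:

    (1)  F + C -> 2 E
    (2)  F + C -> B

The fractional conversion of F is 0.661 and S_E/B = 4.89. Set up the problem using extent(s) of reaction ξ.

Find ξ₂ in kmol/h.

ξ₂ = 144 kmol/h

Conversion of F: F consumed = 0.661 × 750 = 495.8 kmol/h = 1ξ₁ + 1ξ₂.
Selectivity: 2ξ₁ / (1ξ₂) = 4.89 → ξ₁ = 2.445 ξ₂.
Substitute: (1·2.445 + 1) ξ₂ = 495.8 → ξ₂ = 143.9 kmol/h, ξ₁ = 351.8 kmol/h.
Outlet amounts (n = n₀ + Σ ν·ξ):
  F: 750 − 1(351.8) − 1(143.9) = 254.2
  C: 2100 − 1(351.8) − 1(143.9) = 1604
  E: 0 + 2(351.8) = 703.7
  B: 0 + 1(143.9) = 143.9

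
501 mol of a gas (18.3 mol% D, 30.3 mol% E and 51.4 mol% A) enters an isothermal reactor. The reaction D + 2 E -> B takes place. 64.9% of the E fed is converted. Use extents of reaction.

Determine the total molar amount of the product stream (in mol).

E reacted = 0.649 × 151.8 = 98.52 mol; ν_E = −2, so ξ = 98.52/2 = 49.26 mol.
Outlet amounts (n = n₀ + ν ξ):
  D: 91.68 − 1(49.26) = 42.42
  E: 151.8 − 2(49.26) = 53.28
  B: 0 + 1(49.26) = 49.26
  A: 257.5 (inert)
Total out = 42.42 + 53.28 + 49.26 + 257.5 = 402.5 mol.

402 mol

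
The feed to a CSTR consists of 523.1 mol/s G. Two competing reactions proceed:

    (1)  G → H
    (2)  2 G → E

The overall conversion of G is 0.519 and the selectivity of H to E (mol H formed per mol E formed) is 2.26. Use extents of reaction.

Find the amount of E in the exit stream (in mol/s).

Conversion of G: G consumed = 0.519 × 523.1 = 271.5 mol/s = 1ξ₁ + 2ξ₂.
Selectivity: 1ξ₁ / (1ξ₂) = 2.26 → ξ₁ = 2.26 ξ₂.
Substitute: (1·2.26 + 2) ξ₂ = 271.5 → ξ₂ = 63.73 mol/s, ξ₁ = 144 mol/s.
Outlet amounts (n = n₀ + Σ ν·ξ):
  G: 523.1 − 1(144) − 2(63.73) = 251.6
  H: 0 + 1(144) = 144
  E: 0 + 1(63.73) = 63.73

63.7 mol/s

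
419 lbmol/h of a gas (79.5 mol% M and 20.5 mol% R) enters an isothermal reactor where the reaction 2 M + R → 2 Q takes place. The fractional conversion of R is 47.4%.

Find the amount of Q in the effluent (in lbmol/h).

81.4 lbmol/h

R reacted = 0.474 × 85.89 = 40.71 lbmol/h; ν_R = −1, so ξ = 40.71/1 = 40.71 lbmol/h.
Outlet amounts (n = n₀ + ν ξ):
  M: 333.1 − 2(40.71) = 251.7
  R: 85.89 − 1(40.71) = 45.18
  Q: 0 + 2(40.71) = 81.43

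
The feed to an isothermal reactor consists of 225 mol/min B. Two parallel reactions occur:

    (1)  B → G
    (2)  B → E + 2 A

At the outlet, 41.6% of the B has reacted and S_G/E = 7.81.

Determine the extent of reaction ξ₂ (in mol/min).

ξ₂ = 10.6 mol/min

Conversion of B: B consumed = 0.416 × 225 = 93.6 mol/min = 1ξ₁ + 1ξ₂.
Selectivity: 1ξ₁ / (1ξ₂) = 7.81 → ξ₁ = 7.81 ξ₂.
Substitute: (1·7.81 + 1) ξ₂ = 93.6 → ξ₂ = 10.62 mol/min, ξ₁ = 82.98 mol/min.
Outlet amounts (n = n₀ + Σ ν·ξ):
  B: 225 − 1(82.98) − 1(10.62) = 131.4
  G: 0 + 1(82.98) = 82.98
  E: 0 + 1(10.62) = 10.62
  A: 0 + 2(10.62) = 21.25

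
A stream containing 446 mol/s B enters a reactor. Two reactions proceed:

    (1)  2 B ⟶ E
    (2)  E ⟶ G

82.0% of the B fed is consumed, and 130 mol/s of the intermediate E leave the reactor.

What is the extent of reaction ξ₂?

ξ₂ = 52.9 mol/s

Conversion of B: B consumed = 2ξ₁ = 0.82 × 446 → ξ₁ = 182.9 mol/s.
E balance: n_E = 0 + 1ξ₁ − 1ξ₂ = 130 → ξ₂ = (1·182.9 − 130)/1 = 52.86 mol/s.
Outlet amounts (n = n₀ + Σ ν·ξ):
  B: 446 − 2(182.9) = 80.28
  E: 0 + 1(182.9) − 1(52.86) = 130
  G: 0 + 1(52.86) = 52.86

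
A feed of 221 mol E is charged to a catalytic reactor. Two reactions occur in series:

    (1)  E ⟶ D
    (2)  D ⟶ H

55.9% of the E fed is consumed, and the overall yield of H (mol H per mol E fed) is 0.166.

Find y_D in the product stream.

Conversion of E: E consumed = 1ξ₁ = 0.559 × 221 → ξ₁ = 123.5 mol.
Yield of H: 1ξ₂ / 221 = 0.166 → ξ₂ = 36.69 mol.
Outlet amounts (n = n₀ + Σ ν·ξ):
  E: 221 − 1(123.5) = 97.46
  D: 0 + 1(123.5) − 1(36.69) = 86.85
  H: 0 + 1(36.69) = 36.69
Total out = 221 mol; y_D = 86.85 / 221 = 0.393.

0.393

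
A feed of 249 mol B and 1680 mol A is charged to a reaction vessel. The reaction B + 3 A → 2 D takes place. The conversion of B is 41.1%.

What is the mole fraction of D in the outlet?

0.119

B reacted = 0.411 × 249 = 102.3 mol; ν_B = −1, so ξ = 102.3/1 = 102.3 mol.
Outlet amounts (n = n₀ + ν ξ):
  B: 249 − 1(102.3) = 146.7
  A: 1680 − 3(102.3) = 1373
  D: 0 + 2(102.3) = 204.7
Total out = 1724 mol; y_D = 204.7 / 1724 = 0.1187.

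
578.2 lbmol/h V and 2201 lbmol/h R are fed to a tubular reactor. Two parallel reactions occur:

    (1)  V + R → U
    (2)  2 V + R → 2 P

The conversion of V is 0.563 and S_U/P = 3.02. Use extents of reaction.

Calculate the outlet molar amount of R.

Conversion of V: V consumed = 0.563 × 578.2 = 325.5 lbmol/h = 1ξ₁ + 2ξ₂.
Selectivity: 1ξ₁ / (2ξ₂) = 3.02 → ξ₁ = 6.04 ξ₂.
Substitute: (1·6.04 + 2) ξ₂ = 325.5 → ξ₂ = 40.49 lbmol/h, ξ₁ = 244.5 lbmol/h.
Outlet amounts (n = n₀ + Σ ν·ξ):
  V: 578.2 − 1(244.5) − 2(40.49) = 252.7
  R: 2201 − 1(244.5) − 1(40.49) = 1916
  U: 0 + 1(244.5) = 244.5
  P: 0 + 2(40.49) = 80.98

1920 lbmol/h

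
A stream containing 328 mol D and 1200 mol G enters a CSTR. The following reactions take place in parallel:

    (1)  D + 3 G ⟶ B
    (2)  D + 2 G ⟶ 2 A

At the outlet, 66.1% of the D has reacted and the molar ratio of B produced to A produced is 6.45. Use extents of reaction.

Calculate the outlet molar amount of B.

201 mol

Conversion of D: D consumed = 0.661 × 328 = 216.8 mol = 1ξ₁ + 1ξ₂.
Selectivity: 1ξ₁ / (2ξ₂) = 6.45 → ξ₁ = 12.9 ξ₂.
Substitute: (1·12.9 + 1) ξ₂ = 216.8 → ξ₂ = 15.6 mol, ξ₁ = 201.2 mol.
Outlet amounts (n = n₀ + Σ ν·ξ):
  D: 328 − 1(201.2) − 1(15.6) = 111.2
  G: 1200 − 3(201.2) − 2(15.6) = 565.2
  B: 0 + 1(201.2) = 201.2
  A: 0 + 2(15.6) = 31.2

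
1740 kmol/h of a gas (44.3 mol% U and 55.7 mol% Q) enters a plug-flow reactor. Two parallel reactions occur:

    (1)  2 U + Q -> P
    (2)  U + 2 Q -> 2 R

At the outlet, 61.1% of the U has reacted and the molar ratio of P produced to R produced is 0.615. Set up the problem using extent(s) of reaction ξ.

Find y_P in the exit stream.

0.132

Conversion of U: U consumed = 0.611 × 770.8 = 471 kmol/h = 2ξ₁ + 1ξ₂.
Selectivity: 1ξ₁ / (2ξ₂) = 0.615 → ξ₁ = 1.23 ξ₂.
Substitute: (2·1.23 + 1) ξ₂ = 471 → ξ₂ = 136.1 kmol/h, ξ₁ = 167.4 kmol/h.
Outlet amounts (n = n₀ + Σ ν·ξ):
  U: 770.8 − 2(167.4) − 1(136.1) = 299.8
  Q: 969.2 − 1(167.4) − 2(136.1) = 529.5
  P: 0 + 1(167.4) = 167.4
  R: 0 + 2(136.1) = 272.2
Total out = 1269 kmol/h; y_P = 167.4 / 1269 = 0.1319.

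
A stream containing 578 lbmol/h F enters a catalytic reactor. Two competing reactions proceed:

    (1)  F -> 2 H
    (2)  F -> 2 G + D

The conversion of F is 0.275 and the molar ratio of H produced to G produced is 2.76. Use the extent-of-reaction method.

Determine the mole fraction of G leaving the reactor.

0.109

Conversion of F: F consumed = 0.275 × 578 = 159 lbmol/h = 1ξ₁ + 1ξ₂.
Selectivity: 2ξ₁ / (2ξ₂) = 2.76 → ξ₁ = 2.76 ξ₂.
Substitute: (1·2.76 + 1) ξ₂ = 159 → ξ₂ = 42.27 lbmol/h, ξ₁ = 116.7 lbmol/h.
Outlet amounts (n = n₀ + Σ ν·ξ):
  F: 578 − 1(116.7) − 1(42.27) = 419
  H: 0 + 2(116.7) = 233.4
  G: 0 + 2(42.27) = 84.55
  D: 0 + 1(42.27) = 42.27
Total out = 779.2 lbmol/h; y_G = 84.55 / 779.2 = 0.1085.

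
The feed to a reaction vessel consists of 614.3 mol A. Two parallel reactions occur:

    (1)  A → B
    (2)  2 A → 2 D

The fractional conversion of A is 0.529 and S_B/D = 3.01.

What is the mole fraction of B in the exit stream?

Conversion of A: A consumed = 0.529 × 614.3 = 325 mol = 1ξ₁ + 2ξ₂.
Selectivity: 1ξ₁ / (2ξ₂) = 3.01 → ξ₁ = 6.02 ξ₂.
Substitute: (1·6.02 + 2) ξ₂ = 325 → ξ₂ = 40.52 mol, ξ₁ = 243.9 mol.
Outlet amounts (n = n₀ + Σ ν·ξ):
  A: 614.3 − 1(243.9) − 2(40.52) = 289.3
  B: 0 + 1(243.9) = 243.9
  D: 0 + 2(40.52) = 81.04
Total out = 614.3 mol; y_B = 243.9 / 614.3 = 0.3971.

0.397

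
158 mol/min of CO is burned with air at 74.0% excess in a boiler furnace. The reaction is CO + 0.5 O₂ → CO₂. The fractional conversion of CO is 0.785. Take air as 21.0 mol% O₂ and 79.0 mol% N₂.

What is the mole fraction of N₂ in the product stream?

Stoichiometric O₂ = 0.5 × 158 = 79 mol/min; O₂ fed = 79 × 1.740 = 137.5 mol/min.
N₂ fed = 137.5 × 79/21 = 517.1 mol/min.
Fuel reacted = 0.785 × 158 → ξ = 124 mol/min.
Outlet (n = n₀ + ν ξ):
  CO: 158 − 1(124) = 33.97
  O₂: 137.5 − 0.5(124) = 75.45
  N₂: 517.1 (inert)
  CO₂: 0 + 1(124) = 124
Total out = 750.6 mol/min; y_N₂ = 517.1 / 750.6 = 0.689.

0.689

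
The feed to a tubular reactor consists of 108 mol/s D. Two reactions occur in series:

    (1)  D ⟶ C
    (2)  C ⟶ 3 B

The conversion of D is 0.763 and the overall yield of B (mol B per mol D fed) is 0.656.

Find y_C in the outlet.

0.379

Conversion of D: D consumed = 1ξ₁ = 0.763 × 108 → ξ₁ = 82.4 mol/s.
Yield of B: 3ξ₂ / 108 = 0.656 → ξ₂ = 23.62 mol/s.
Outlet amounts (n = n₀ + Σ ν·ξ):
  D: 108 − 1(82.4) = 25.6
  C: 0 + 1(82.4) − 1(23.62) = 58.79
  B: 0 + 3(23.62) = 70.85
Total out = 155.2 mol/s; y_C = 58.79 / 155.2 = 0.3787.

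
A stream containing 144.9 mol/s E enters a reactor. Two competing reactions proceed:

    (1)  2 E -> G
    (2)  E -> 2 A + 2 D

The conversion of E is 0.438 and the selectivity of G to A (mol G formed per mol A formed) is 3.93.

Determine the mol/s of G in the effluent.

29.8 mol/s

Conversion of E: E consumed = 0.438 × 144.9 = 63.47 mol/s = 2ξ₁ + 1ξ₂.
Selectivity: 1ξ₁ / (2ξ₂) = 3.93 → ξ₁ = 7.86 ξ₂.
Substitute: (2·7.86 + 1) ξ₂ = 63.47 → ξ₂ = 3.796 mol/s, ξ₁ = 29.84 mol/s.
Outlet amounts (n = n₀ + Σ ν·ξ):
  E: 144.9 − 2(29.84) − 1(3.796) = 81.43
  G: 0 + 1(29.84) = 29.84
  A: 0 + 2(3.796) = 7.592
  D: 0 + 2(3.796) = 7.592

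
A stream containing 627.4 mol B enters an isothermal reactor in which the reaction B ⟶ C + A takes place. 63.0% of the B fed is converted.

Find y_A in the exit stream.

0.387

B reacted = 0.63 × 627.4 = 395.3 mol; ν_B = −1, so ξ = 395.3/1 = 395.3 mol.
Outlet amounts (n = n₀ + ν ξ):
  B: 627.4 − 1(395.3) = 232.1
  C: 0 + 1(395.3) = 395.3
  A: 0 + 1(395.3) = 395.3
Total out = 1023 mol; y_A = 395.3 / 1023 = 0.3865.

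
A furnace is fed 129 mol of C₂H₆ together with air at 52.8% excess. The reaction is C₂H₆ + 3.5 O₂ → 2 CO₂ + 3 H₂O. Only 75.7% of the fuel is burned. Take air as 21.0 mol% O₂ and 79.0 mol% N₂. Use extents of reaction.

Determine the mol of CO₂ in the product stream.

195 mol

Stoichiometric O₂ = 3.5 × 129 = 451.5 mol; O₂ fed = 451.5 × 1.528 = 689.9 mol.
N₂ fed = 689.9 × 79/21 = 2595 mol.
Fuel reacted = 0.757 × 129 → ξ = 97.65 mol.
Outlet (n = n₀ + ν ξ):
  C₂H₆: 129 − 1(97.65) = 31.35
  O₂: 689.9 − 3.5(97.65) = 348.1
  N₂: 2595 (inert)
  CO₂: 0 + 2(97.65) = 195.3
  H₂O: 0 + 3(97.65) = 293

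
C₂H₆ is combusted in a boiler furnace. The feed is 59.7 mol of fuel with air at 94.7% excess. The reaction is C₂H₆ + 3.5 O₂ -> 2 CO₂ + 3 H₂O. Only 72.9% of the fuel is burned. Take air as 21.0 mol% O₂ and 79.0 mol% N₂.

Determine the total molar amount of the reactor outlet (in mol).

2020 mol

Stoichiometric O₂ = 3.5 × 59.7 = 209 mol; O₂ fed = 209 × 1.947 = 406.8 mol.
N₂ fed = 406.8 × 79/21 = 1530 mol.
Fuel reacted = 0.729 × 59.7 → ξ = 43.52 mol.
Outlet (n = n₀ + ν ξ):
  C₂H₆: 59.7 − 1(43.52) = 16.18
  O₂: 406.8 − 3.5(43.52) = 254.5
  N₂: 1530 (inert)
  CO₂: 0 + 2(43.52) = 87.04
  H₂O: 0 + 3(43.52) = 130.6
Total out = 16.18 + 254.5 + 1530 + 87.04 + 130.6 = 2019 mol.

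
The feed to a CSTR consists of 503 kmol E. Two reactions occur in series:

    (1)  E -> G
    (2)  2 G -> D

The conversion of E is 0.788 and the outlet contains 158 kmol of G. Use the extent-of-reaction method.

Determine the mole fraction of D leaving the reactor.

0.311

Conversion of E: E consumed = 1ξ₁ = 0.788 × 503 → ξ₁ = 396.4 kmol.
G balance: n_G = 0 + 1ξ₁ − 2ξ₂ = 158 → ξ₂ = (1·396.4 − 158)/2 = 119.2 kmol.
Outlet amounts (n = n₀ + Σ ν·ξ):
  E: 503 − 1(396.4) = 106.6
  G: 0 + 1(396.4) − 2(119.2) = 158
  D: 0 + 1(119.2) = 119.2
Total out = 383.8 kmol; y_D = 119.2 / 383.8 = 0.3105.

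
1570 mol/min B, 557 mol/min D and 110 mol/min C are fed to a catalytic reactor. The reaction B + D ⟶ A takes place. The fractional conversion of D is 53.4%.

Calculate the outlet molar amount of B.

1270 mol/min

D reacted = 0.534 × 557 = 297.4 mol/min; ν_D = −1, so ξ = 297.4/1 = 297.4 mol/min.
Outlet amounts (n = n₀ + ν ξ):
  B: 1570 − 1(297.4) = 1273
  D: 557 − 1(297.4) = 259.6
  A: 0 + 1(297.4) = 297.4
  C: 110 (inert)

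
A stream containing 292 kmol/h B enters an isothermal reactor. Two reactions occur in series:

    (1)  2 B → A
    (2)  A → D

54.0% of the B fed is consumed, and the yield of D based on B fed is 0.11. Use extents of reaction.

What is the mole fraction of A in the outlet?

Conversion of B: B consumed = 2ξ₁ = 0.54 × 292 → ξ₁ = 78.84 kmol/h.
Yield of D: 1ξ₂ / 292 = 0.11 → ξ₂ = 32.12 kmol/h.
Outlet amounts (n = n₀ + Σ ν·ξ):
  B: 292 − 2(78.84) = 134.3
  A: 0 + 1(78.84) − 1(32.12) = 46.72
  D: 0 + 1(32.12) = 32.12
Total out = 213.2 kmol/h; y_A = 46.72 / 213.2 = 0.2192.

0.219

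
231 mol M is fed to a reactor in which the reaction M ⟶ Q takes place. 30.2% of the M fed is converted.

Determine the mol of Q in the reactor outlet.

69.8 mol

M reacted = 0.302 × 231 = 69.76 mol; ν_M = −1, so ξ = 69.76/1 = 69.76 mol.
Outlet amounts (n = n₀ + ν ξ):
  M: 231 − 1(69.76) = 161.2
  Q: 0 + 1(69.76) = 69.76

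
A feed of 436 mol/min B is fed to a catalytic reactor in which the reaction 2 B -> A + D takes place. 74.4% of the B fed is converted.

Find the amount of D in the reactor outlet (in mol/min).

162 mol/min

B reacted = 0.744 × 436 = 324.4 mol/min; ν_B = −2, so ξ = 324.4/2 = 162.2 mol/min.
Outlet amounts (n = n₀ + ν ξ):
  B: 436 − 2(162.2) = 111.6
  A: 0 + 1(162.2) = 162.2
  D: 0 + 1(162.2) = 162.2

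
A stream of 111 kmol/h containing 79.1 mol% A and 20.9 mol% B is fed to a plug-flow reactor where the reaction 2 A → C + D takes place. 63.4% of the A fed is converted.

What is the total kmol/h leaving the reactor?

A reacted = 0.634 × 87.8 = 55.67 kmol/h; ν_A = −2, so ξ = 55.67/2 = 27.83 kmol/h.
Outlet amounts (n = n₀ + ν ξ):
  A: 87.8 − 2(27.83) = 32.14
  C: 0 + 1(27.83) = 27.83
  D: 0 + 1(27.83) = 27.83
  B: 23.2 (inert)
Total out = 32.14 + 27.83 + 27.83 + 23.2 = 111 kmol/h.

111 kmol/h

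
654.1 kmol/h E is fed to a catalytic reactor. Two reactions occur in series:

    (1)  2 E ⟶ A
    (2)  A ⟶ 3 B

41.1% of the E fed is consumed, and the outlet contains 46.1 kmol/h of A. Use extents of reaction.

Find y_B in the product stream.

0.381

Conversion of E: E consumed = 2ξ₁ = 0.411 × 654.1 → ξ₁ = 134.4 kmol/h.
A balance: n_A = 0 + 1ξ₁ − 1ξ₂ = 46.1 → ξ₂ = (1·134.4 − 46.1)/1 = 88.32 kmol/h.
Outlet amounts (n = n₀ + Σ ν·ξ):
  E: 654.1 − 2(134.4) = 385.3
  A: 0 + 1(134.4) − 1(88.32) = 46.1
  B: 0 + 3(88.32) = 265
Total out = 696.3 kmol/h; y_B = 265 / 696.3 = 0.3805.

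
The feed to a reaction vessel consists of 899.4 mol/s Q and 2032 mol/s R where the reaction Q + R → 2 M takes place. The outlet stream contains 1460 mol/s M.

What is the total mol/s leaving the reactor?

For M: n = n₀ + 2ξ → 1460 = 0 + 2ξ, giving ξ = 730 mol/s.
Outlet amounts (n = n₀ + ν ξ):
  Q: 899.4 − 1(730) = 169.4
  R: 2032 − 1(730) = 1302
  M: 0 + 2(730) = 1460
Total out = 169.4 + 1302 + 1460 = 2931 mol/s.

2930 mol/s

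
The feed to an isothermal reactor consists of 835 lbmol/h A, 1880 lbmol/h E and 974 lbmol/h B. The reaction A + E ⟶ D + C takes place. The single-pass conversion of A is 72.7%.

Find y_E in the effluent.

0.345

A reacted = 0.727 × 835 = 607 lbmol/h; ν_A = −1, so ξ = 607/1 = 607 lbmol/h.
Outlet amounts (n = n₀ + ν ξ):
  A: 835 − 1(607) = 228
  E: 1880 − 1(607) = 1273
  D: 0 + 1(607) = 607
  C: 0 + 1(607) = 607
  B: 974 (inert)
Total out = 3689 lbmol/h; y_E = 1273 / 3689 = 0.3451.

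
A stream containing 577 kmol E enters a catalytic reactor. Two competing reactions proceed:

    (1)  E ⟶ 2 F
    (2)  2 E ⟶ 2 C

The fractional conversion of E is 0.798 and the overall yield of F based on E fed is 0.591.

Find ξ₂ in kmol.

Yield of F: 2ξ₁ / 577 = 0.591 → ξ₁ = 170.5 kmol.
Conversion of E: 1ξ₁ + 2ξ₂ = 0.798 × 577 = 460.4 → ξ₂ = 145 kmol.
Outlet amounts (n = n₀ + Σ ν·ξ):
  E: 577 − 1(170.5) − 2(145) = 116.6
  F: 0 + 2(170.5) = 341
  C: 0 + 2(145) = 289.9

ξ₂ = 145 kmol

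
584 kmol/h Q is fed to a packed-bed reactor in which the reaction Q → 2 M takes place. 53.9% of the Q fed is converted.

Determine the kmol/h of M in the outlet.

Q reacted = 0.539 × 584 = 314.8 kmol/h; ν_Q = −1, so ξ = 314.8/1 = 314.8 kmol/h.
Outlet amounts (n = n₀ + ν ξ):
  Q: 584 − 1(314.8) = 269.2
  M: 0 + 2(314.8) = 629.6

630 kmol/h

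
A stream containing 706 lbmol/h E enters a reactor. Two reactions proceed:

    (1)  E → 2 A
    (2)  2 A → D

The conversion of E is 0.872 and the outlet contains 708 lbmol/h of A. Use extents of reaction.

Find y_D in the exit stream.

Conversion of E: E consumed = 1ξ₁ = 0.872 × 706 → ξ₁ = 615.6 lbmol/h.
A balance: n_A = 0 + 2ξ₁ − 2ξ₂ = 708 → ξ₂ = (2·615.6 − 708)/2 = 261.6 lbmol/h.
Outlet amounts (n = n₀ + Σ ν·ξ):
  E: 706 − 1(615.6) = 90.37
  A: 0 + 2(615.6) − 2(261.6) = 708
  D: 0 + 1(261.6) = 261.6
Total out = 1060 lbmol/h; y_D = 261.6 / 1060 = 0.2468.

0.247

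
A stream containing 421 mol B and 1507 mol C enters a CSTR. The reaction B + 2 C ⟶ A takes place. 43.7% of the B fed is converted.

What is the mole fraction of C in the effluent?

0.73

B reacted = 0.437 × 421 = 184 mol; ν_B = −1, so ξ = 184/1 = 184 mol.
Outlet amounts (n = n₀ + ν ξ):
  B: 421 − 1(184) = 237
  C: 1507 − 2(184) = 1139
  A: 0 + 1(184) = 184
Total out = 1560 mol; y_C = 1139 / 1560 = 0.7301.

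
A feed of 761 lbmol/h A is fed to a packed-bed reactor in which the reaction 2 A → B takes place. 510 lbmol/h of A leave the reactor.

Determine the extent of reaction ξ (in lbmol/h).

ξ = 126 lbmol/h

For A: n = n₀ − 2ξ → 510 = 761 − 2ξ, giving ξ = 125.5 lbmol/h.
Outlet amounts (n = n₀ + ν ξ):
  A: 761 − 2(125.5) = 510
  B: 0 + 1(125.5) = 125.5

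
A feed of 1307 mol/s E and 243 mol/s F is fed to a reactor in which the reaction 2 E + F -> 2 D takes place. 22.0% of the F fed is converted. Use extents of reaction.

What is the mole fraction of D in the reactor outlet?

0.0714

F reacted = 0.22 × 243 = 53.46 mol/s; ν_F = −1, so ξ = 53.46/1 = 53.46 mol/s.
Outlet amounts (n = n₀ + ν ξ):
  E: 1307 − 2(53.46) = 1200
  F: 243 − 1(53.46) = 189.5
  D: 0 + 2(53.46) = 106.9
Total out = 1497 mol/s; y_D = 106.9 / 1497 = 0.07144.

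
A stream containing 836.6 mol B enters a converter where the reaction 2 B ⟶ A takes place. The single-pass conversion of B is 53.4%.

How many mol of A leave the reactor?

223 mol

B reacted = 0.534 × 836.6 = 446.7 mol; ν_B = −2, so ξ = 446.7/2 = 223.4 mol.
Outlet amounts (n = n₀ + ν ξ):
  B: 836.6 − 2(223.4) = 389.9
  A: 0 + 1(223.4) = 223.4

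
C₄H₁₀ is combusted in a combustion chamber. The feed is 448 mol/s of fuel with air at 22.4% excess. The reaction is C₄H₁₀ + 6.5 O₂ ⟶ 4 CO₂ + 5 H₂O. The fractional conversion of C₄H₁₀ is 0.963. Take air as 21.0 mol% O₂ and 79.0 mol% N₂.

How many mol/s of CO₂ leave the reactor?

1730 mol/s

Stoichiometric O₂ = 6.5 × 448 = 2912 mol/s; O₂ fed = 2912 × 1.224 = 3564 mol/s.
N₂ fed = 3564 × 79/21 = 13410 mol/s.
Fuel reacted = 0.963 × 448 → ξ = 431.4 mol/s.
Outlet (n = n₀ + ν ξ):
  C₄H₁₀: 448 − 1(431.4) = 16.58
  O₂: 3564 − 6.5(431.4) = 760
  N₂: 13410 (inert)
  CO₂: 0 + 4(431.4) = 1726
  H₂O: 0 + 5(431.4) = 2157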